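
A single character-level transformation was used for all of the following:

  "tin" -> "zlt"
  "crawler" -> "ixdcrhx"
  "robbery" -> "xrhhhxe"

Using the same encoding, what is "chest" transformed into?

Two shifts are in play — +3 for a/e/i/o/u, +6 for every other letter.
Applying it to chest: c(cons)+6=i, h(cons)+6=n, e(vowel)+3=h, s(cons)+6=y, t(cons)+6=z.

inhyz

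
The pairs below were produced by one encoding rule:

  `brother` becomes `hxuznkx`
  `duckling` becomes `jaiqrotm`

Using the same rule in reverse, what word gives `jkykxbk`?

deserve

Compare letters: b→h is +6, r→x is +6, o→u is +6 — a constant shift. Each letter is shifted forward by 6 in the alphabet (a Caesar shift of +6).
Reversing it on jkykxbk: j−6=d, k−6=e, y−6=s, k−6=e, x−6=r, b−6=v, k−6=e.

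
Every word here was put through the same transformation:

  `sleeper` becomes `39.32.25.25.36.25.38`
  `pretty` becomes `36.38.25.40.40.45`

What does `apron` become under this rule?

Each letter is replaced by its alphabet position (a=1..z=26) + 20.
Applying it to apron: a=1→21, p=16→36, r=18→38, o=15→35, n=14→34.

21.36.38.35.34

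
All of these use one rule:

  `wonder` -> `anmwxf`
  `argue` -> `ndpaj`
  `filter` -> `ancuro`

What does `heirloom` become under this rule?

The word is reversed, then every letter is shifted forward by 9.
Applying it to heirloom: reverse → moolrieh; then shift: m+9=v, o+9=x, o+9=x, l+9=u, r+9=a, i+9=r, e+9=n, h+9=q.

vxxuarnq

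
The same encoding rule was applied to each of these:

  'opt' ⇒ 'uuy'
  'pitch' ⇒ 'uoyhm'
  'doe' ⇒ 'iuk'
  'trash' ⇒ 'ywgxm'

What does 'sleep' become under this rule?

xqkku

Two shifts are in play — +6 for a/e/i/o/u, +5 for every other letter.
Applying it to sleep: s(cons)+5=x, l(cons)+5=q, e(vowel)+6=k, e(vowel)+6=k, p(cons)+5=u.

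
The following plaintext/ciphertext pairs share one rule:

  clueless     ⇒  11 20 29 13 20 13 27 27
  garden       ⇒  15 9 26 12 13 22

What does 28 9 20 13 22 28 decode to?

c is letter #3 and maps to 11: an offset of 8. Each letter is replaced by its alphabet position (a=1..z=26) + 8.
Decoding 28 9 20 13 22 28: 28→(28−8)÷1=20=t, 9→(9−8)÷1=1=a, 20→(20−8)÷1=12=l, 13→(13−8)÷1=5=e, 22→(22−8)÷1=14=n, 28→(28−8)÷1=20=t.

talent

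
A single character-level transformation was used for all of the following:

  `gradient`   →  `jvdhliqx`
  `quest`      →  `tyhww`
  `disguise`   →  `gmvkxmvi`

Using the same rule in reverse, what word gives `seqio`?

panel

Shifts by position in gradient: pos 0: g→j (+3), pos 1: r→v (+4), pos 2: a→d (+3), pos 3: d→h (+4) — repeating every 2. A repeating key of period 2 is used — shifts +3, +4 over and over.
Undoing it on seqio: s−3=p, e−4=a, q−3=n, i−4=e, o−3=l.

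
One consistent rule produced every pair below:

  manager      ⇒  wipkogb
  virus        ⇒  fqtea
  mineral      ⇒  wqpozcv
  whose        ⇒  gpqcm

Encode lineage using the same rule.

vqpoiio

Shifts by position in manager: pos 0: m→w (+10), pos 1: a→i (+8), pos 2: n→p (+2), pos 3: a→k (+10), pos 4: g→o (+8), pos 5: e→g (+2) — repeating every 3. The shifts repeat in a cycle of length 3: positions 0,1,… shift by +10, +8, +2, then the pattern repeats.
For lineage: l+10=v, i+8=q, n+2=p, e+10=o, a+8=i, g+2=i, e+10=o.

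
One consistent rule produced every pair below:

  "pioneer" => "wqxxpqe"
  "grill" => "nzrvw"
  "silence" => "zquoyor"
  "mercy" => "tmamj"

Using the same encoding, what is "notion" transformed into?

uwcszz

In pioneer: p→w is +7, i→q is +8, o→x is +9, n→x is +10 — the shift increases by 1 each position. Each letter shifts forward by (position + 7), i.e. 7, 8, 9, … — the shift grows by one for each successive letter.
On notion: n+7=u, o+8=w, t+9=c, i+10=s, o+11=z, n+12=z.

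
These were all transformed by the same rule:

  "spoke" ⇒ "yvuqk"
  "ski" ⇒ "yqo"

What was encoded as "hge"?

Compare letters: s→y is +6, p→v is +6, o→u is +6 — a constant shift. Each letter is shifted forward by 6 in the alphabet (a Caesar shift of +6).
Reversing it on hge: h−6=b, g−6=a, e−6=y.

bay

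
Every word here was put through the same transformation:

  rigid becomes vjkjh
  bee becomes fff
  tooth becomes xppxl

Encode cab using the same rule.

The shift depends on letter class: consonant r→v is +4, but vowel i→j is +1. The rule splits by letter class: vowels +1, consonants +4.
Applying it to cab: c(cons)+4=g, a(vowel)+1=b, b(cons)+4=f.

gbf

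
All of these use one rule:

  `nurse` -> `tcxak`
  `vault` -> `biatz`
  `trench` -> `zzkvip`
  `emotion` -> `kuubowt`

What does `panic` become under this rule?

Shifts by position in nurse: pos 0: n→t (+6), pos 1: u→c (+8), pos 2: r→x (+6), pos 3: s→a (+8) — repeating every 2. A repeating key of period 2 is used — shifts +6, +8 over and over.
On panic: p+6=v, a+8=i, n+6=t, i+8=q, c+6=i.

vitqi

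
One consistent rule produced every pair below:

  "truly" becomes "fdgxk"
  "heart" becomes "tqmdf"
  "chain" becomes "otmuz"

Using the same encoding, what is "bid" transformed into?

Compare letters: t→f is +12, r→d is +12, u→g is +12 — a constant shift. It's a constant shift of +12 (ROT12).
On bid: b+12=n, i+12=u, d+12=p.

nup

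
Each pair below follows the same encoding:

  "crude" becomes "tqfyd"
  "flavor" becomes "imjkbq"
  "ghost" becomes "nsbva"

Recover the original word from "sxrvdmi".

himself

c(2)→t(19) and r(17)→q(16) fit y≡5x+9 (mod 26); the inverse of 5 mod 26 is 21. This is an affine cipher: with a=0,…,z=25, each position x becomes (5x+9) mod 26.
Reversing it on sxrvdmi: s(18)→21·(18−9)≡7=h; x(23)→21·(23−9)≡8=i; r(17)→21·(17−9)≡12=m; v(21)→21·(21−9)≡18=s; d(3)→21·(3−9)≡4=e; m(12)→21·(12−9)≡11=l; i(8)→21·(8−9)≡5=f (all mod 26).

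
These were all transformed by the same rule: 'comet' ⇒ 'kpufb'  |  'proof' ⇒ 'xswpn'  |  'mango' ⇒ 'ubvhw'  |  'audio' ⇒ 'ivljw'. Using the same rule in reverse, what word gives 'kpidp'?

Shifts by position in comet: pos 0: c→k (+8), pos 1: o→p (+1), pos 2: m→u (+8), pos 3: e→f (+1) — repeating every 2. The shifts repeat in a cycle of length 2: positions 0,1,… shift by +8, +1, then the pattern repeats.
Undoing it on kpidp: k−8=c, p−1=o, i−8=a, d−1=c, p−8=h.

coach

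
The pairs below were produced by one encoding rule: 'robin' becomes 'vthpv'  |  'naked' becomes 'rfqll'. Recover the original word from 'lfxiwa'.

harbor

In robin: r→v is +4, o→t is +5, b→h is +6, i→p is +7 — the shift increases by 1 each position. Letter i (0-indexed) is shifted by i+4, so successive shifts are 4, 5, 6, ….
Undoing it on lfxiwa: l−4=h, f−5=a, x−6=r, i−7=b, w−8=o, a−9=r.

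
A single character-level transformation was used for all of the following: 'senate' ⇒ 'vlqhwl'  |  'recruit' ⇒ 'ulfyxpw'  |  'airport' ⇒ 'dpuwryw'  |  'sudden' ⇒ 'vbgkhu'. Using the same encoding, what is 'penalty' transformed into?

slqhoab

Shifts by position in senate: pos 0: s→v (+3), pos 1: e→l (+7), pos 2: n→q (+3), pos 3: a→h (+7) — repeating every 2. It's a Vigenère-style cipher with numeric key [3,7]: position i shifts by key[i mod 2].
For penalty: p+3=s, e+7=l, n+3=q, a+7=h, l+3=o, t+7=a, y+3=b.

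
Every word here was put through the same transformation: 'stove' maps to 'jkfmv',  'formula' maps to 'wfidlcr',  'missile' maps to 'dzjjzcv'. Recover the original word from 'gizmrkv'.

Compare letters: s→j is +17, t→k is +17, o→f is +17 — a constant shift. Each letter is shifted forward by 17 in the alphabet (a Caesar shift of +17).
Decoding gizmrkv: g−17=p, i−17=r, z−17=i, m−17=v, r−17=a, k−17=t, v−17=e.

private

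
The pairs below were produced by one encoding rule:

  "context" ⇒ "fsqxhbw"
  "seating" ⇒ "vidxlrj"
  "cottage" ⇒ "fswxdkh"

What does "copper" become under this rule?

fssthv

Shifts by position in context: pos 0: c→f (+3), pos 1: o→s (+4), pos 2: n→q (+3), pos 3: t→x (+4) — repeating every 2. It's a Vigenère-style cipher with numeric key [3,4]: position i shifts by key[i mod 2].
On copper: c+3=f, o+4=s, p+3=s, p+4=t, e+3=h, r+4=v.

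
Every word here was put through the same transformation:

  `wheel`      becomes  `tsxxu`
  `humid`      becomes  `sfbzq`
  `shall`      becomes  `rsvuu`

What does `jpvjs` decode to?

coach

w(22)→t(19) and h(7)→s(18) fit y≡7x+21 (mod 26); the inverse of 7 mod 26 is 15. Treating letters as 0–25, the rule is x ↦ 7x + 21 (mod 26).
Undoing it on jpvjs: j(9)→15·(9−21)≡2=c; p(15)→15·(15−21)≡14=o; v(21)→15·(21−21)≡0=a; j(9)→15·(9−21)≡2=c; s(18)→15·(18−21)≡7=h (all mod 26).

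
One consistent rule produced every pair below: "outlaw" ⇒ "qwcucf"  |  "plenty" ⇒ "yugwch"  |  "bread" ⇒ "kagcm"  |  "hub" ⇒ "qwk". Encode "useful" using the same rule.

The shift depends on letter class: consonant t→c is +9, but vowel o→q is +2. Vowels shift forward by 2 and consonants shift forward by 9.
For useful: u(vowel)+2=w, s(cons)+9=b, e(vowel)+2=g, f(cons)+9=o, u(vowel)+2=w, l(cons)+9=u.

wbgowu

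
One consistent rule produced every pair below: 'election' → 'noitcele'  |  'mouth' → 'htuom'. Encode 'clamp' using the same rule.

pmalc

The output letters match the input read backwards: election reversed is noitcele. The word is simply reversed.
Applying it to clamp: reverse → pmalc.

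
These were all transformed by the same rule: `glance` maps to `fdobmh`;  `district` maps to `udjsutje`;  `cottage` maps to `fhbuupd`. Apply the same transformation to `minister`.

sfutjojn

The output letters match the input read backwards, each shifted +1: glance reversed is ecnalg. The word is reversed, then every letter is shifted forward by 1.
Applying it to minister: reverse → retsinim; then shift: r+1=s, e+1=f, t+1=u, s+1=t, i+1=j, n+1=o, i+1=j, m+1=n.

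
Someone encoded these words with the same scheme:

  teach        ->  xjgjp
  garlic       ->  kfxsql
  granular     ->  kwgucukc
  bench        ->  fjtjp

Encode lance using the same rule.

pftjm

Each letter shifts forward by (position + 4), i.e. 4, 5, 6, … — the shift grows by one for each successive letter.
Applying it to lance: l+4=p, a+5=f, n+6=t, c+7=j, e+8=m.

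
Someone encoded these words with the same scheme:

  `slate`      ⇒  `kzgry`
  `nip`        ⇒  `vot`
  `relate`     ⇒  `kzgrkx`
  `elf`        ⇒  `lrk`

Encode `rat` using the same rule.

The output letters match the input read backwards, each shifted +6: slate reversed is etals. Two steps: reverse the string, then apply a Caesar shift of +6.
For rat: reverse → tar; then shift: t+6=z, a+6=g, r+6=x.

zgx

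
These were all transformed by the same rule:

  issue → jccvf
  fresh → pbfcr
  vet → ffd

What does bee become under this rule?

The shift depends on letter class: consonant s→c is +10, but vowel i→j is +1. Two shifts are in play — +1 for a/e/i/o/u, +10 for every other letter.
Applying it to bee: b(cons)+10=l, e(vowel)+1=f, e(vowel)+1=f.

lff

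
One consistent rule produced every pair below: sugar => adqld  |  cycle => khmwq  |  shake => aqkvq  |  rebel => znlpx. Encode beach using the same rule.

jnknt

In sugar: s→a is +8, u→d is +9, g→q is +10, a→l is +11 — the shift increases by 1 each position. Letter i (0-indexed) is shifted by i+8, so successive shifts are 8, 9, 10, ….
On beach: b+8=j, e+9=n, a+10=k, c+11=n, h+12=t.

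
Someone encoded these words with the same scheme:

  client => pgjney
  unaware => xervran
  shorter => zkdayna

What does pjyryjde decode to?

citation

Treating letters as 0–25, the rule is x ↦ 25x + 17 (mod 26).
Reversing it on pjyryjde: p(15)→25·(15−17)≡2=c; j(9)→25·(9−17)≡8=i; y(24)→25·(24−17)≡19=t; r(17)→25·(17−17)≡0=a; y(24)→25·(24−17)≡19=t; j(9)→25·(9−17)≡8=i; d(3)→25·(3−17)≡14=o; e(4)→25·(4−17)≡13=n (all mod 26).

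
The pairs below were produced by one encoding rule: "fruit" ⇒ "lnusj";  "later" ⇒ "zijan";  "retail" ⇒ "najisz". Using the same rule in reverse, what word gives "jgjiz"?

f(5)→l(11) and r(17)→n(13) fit y≡11x+8 (mod 26); the inverse of 11 mod 26 is 19. Treating letters as 0–25, the rule is x ↦ 11x + 8 (mod 26).
Decoding jgjiz: j(9)→19·(9−8)≡19=t; g(6)→19·(6−8)≡14=o; j(9)→19·(9−8)≡19=t; i(8)→19·(8−8)≡0=a; z(25)→19·(25−8)≡11=l (all mod 26).

total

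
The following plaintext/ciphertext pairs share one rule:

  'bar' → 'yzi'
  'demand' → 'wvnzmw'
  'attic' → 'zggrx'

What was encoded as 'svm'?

Each pair mirrors across the alphabet (b↔y, a↔z, r↔i): positions sum to 25. Letters are reflected about the middle of the alphabet (position → 25−position): Atbash.
Decoding svm: s↔h, v↔e, m↔n.

hen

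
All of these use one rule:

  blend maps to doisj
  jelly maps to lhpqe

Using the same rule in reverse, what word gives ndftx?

In blend: b→d is +2, l→o is +3, e→i is +4, n→s is +5 — the shift increases by 1 each position. Each letter shifts forward by (position + 2), i.e. 2, 3, 4, … — the shift grows by one for each successive letter.
Decoding ndftx: n−2=l, d−3=a, f−4=b, t−5=o, x−6=r.

labor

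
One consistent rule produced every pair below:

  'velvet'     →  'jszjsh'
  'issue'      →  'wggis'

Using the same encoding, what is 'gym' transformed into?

Each letter is shifted forward by 14 in the alphabet (a Caesar shift of +14).
On gym: g+14=u, y+14=m, m+14=a.

uma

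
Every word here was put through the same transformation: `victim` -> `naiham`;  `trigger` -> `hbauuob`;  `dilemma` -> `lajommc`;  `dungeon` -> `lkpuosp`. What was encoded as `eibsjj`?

scroll

v(21)→n(13) and i(8)→a(0) fit y≡3x+2 (mod 26); the inverse of 3 mod 26 is 9. Each letter's alphabet position (a=0..z=25) is mapped through 3·x+2 mod 26 — an affine cipher.
Undoing it on eibsjj: e(4)→9·(4−2)≡18=s; i(8)→9·(8−2)≡2=c; b(1)→9·(1−2)≡17=r; s(18)→9·(18−2)≡14=o; j(9)→9·(9−2)≡11=l; j(9)→9·(9−2)≡11=l (all mod 26).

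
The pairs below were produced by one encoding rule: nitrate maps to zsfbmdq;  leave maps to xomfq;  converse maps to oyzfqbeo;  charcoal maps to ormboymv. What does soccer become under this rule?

eyomqb

A repeating key of period 2 is used — shifts +12, +10 over and over.
Applying it to soccer: s+12=e, o+10=y, c+12=o, c+10=m, e+12=q, r+10=b.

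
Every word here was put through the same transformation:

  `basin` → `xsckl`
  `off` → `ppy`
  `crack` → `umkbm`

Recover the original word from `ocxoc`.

The output letters match the input read backwards, each shifted +10: basin reversed is nisab. Read the word backwards and shift each letter +10.
Undoing it on ocxoc: shift back: o−10=e, c−10=s, x−10=n, o−10=e, c−10=s → esnes; then reverse → sense.

sense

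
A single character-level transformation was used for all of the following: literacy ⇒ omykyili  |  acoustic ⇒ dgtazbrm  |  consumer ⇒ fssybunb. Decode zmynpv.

In literacy: l→o is +3, i→m is +4, t→y is +5, e→k is +6 — the shift increases by 1 each position. The shift increases by 1 at each position, starting from +3: 3, 4, 5, ….
Decoding zmynpv: z−3=w, m−4=i, y−5=t, n−6=h, p−7=i, v−8=n.

within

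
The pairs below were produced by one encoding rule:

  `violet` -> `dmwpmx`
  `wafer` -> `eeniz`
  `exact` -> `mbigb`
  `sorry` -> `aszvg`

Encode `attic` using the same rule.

Shifts by position in violet: pos 0: v→d (+8), pos 1: i→m (+4), pos 2: o→w (+8), pos 3: l→p (+4) — repeating every 2. A repeating key of period 2 is used — shifts +8, +4 over and over.
On attic: a+8=i, t+4=x, t+8=b, i+4=m, c+8=k.

ixbmk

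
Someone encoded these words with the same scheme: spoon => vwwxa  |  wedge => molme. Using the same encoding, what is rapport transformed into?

The output letters match the input read backwards, each shifted +8: spoon reversed is noops. Two steps: reverse the string, then apply a Caesar shift of +8.
On rapport: reverse → troppar; then shift: t+8=b, r+8=z, o+8=w, p+8=x, p+8=x, a+8=i, r+8=z.

bzwxxiz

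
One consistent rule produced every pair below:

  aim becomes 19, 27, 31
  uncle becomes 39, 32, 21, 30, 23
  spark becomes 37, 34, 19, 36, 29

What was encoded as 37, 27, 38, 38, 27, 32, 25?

a is letter #1 and maps to 19: an offset of 18. The number is (letter's place in the alphabet, a=1) + 18.
Decoding 37, 27, 38, 38, 27, 32, 25: 37→(37−18)÷1=19=s, 27→(27−18)÷1=9=i, 38→(38−18)÷1=20=t, 38→(38−18)÷1=20=t, 27→(27−18)÷1=9=i, 32→(32−18)÷1=14=n, 25→(25−18)÷1=7=g.

sitting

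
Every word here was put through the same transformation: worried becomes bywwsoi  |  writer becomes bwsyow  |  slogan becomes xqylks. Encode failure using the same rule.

kksqewo

The shift depends on letter class: consonant w→b is +5, but vowel o→y is +10. Vowels shift forward by 10 and consonants shift forward by 5.
Applying it to failure: f(cons)+5=k, a(vowel)+10=k, i(vowel)+10=s, l(cons)+5=q, u(vowel)+10=e, r(cons)+5=w, e(vowel)+10=o.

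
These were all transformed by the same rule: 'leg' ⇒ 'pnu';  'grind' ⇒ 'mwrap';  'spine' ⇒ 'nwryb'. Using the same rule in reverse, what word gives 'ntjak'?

Two steps: reverse the string, then apply a Caesar shift of +9.
Decoding ntjak: shift back: n−9=e, t−9=k, j−9=a, a−9=r, k−9=b → ekarb; then reverse → brake.

brake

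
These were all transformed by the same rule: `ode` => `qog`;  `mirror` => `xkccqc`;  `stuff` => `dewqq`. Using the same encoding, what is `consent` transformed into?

nqydgye

The shift depends on letter class: consonant d→o is +11, but vowel o→q is +2. The rule splits by letter class: vowels +2, consonants +11.
For consent: c(cons)+11=n, o(vowel)+2=q, n(cons)+11=y, s(cons)+11=d, e(vowel)+2=g, n(cons)+11=y, t(cons)+11=e.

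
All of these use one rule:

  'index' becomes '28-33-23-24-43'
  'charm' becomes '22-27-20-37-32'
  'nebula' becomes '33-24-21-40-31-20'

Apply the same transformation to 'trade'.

39-37-20-23-24

Each letter is replaced by its alphabet position (a=1..z=26) + 19.
Applying it to trade: t=20→39, r=18→37, a=1→20, d=4→23, e=5→24.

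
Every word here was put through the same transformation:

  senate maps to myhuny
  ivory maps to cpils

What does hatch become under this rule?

bunwb

Compare letters: s→m is +20, e→y is +20, n→h is +20 — a constant shift. It's a constant shift of +20 (ROT20).
Applying it to hatch: h+20=b, a+20=u, t+20=n, c+20=w, h+20=b.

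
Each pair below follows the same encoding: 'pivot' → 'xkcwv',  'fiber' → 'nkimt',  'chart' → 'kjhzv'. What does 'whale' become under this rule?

The shifts repeat in a cycle of length 3: positions 0,1,… shift by +8, +2, +7, then the pattern repeats.
For whale: w+8=e, h+2=j, a+7=h, l+8=t, e+2=g.

ejhtg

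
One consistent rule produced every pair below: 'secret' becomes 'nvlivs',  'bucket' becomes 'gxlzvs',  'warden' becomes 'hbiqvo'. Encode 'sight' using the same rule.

s(18)→n(13) and e(4)→v(21) fit y≡5x+1 (mod 26); the inverse of 5 mod 26 is 21. Each letter's alphabet position (a=0..z=25) is mapped through 5·x+1 mod 26 — an affine cipher.
For sight: s(18)→5·18+1≡13=n; i(8)→5·8+1≡15=p; g(6)→5·6+1≡5=f; h(7)→5·7+1≡10=k; t(19)→5·19+1≡18=s (all mod 26).

npfks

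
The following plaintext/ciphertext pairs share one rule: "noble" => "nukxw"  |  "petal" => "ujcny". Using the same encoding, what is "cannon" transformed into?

The word is reversed, then every letter is shifted forward by 9.
Applying it to cannon: reverse → nonnac; then shift: n+9=w, o+9=x, n+9=w, n+9=w, a+9=j, c+9=l.

wxwwjl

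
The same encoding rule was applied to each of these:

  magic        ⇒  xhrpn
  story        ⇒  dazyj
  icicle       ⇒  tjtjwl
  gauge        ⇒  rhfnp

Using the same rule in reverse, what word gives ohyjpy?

dancer

Shifts by position in magic: pos 0: m→x (+11), pos 1: a→h (+7), pos 2: g→r (+11), pos 3: i→p (+7) — repeating every 2. A repeating key of period 2 is used — shifts +11, +7 over and over.
Decoding ohyjpy: o−11=d, h−7=a, y−11=n, j−7=c, p−11=e, y−7=r.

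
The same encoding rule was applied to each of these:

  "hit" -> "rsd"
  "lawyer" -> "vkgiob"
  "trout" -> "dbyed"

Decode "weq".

It's a constant shift of +10 (ROT10).
Decoding weq: w−10=m, e−10=u, q−10=g.

mug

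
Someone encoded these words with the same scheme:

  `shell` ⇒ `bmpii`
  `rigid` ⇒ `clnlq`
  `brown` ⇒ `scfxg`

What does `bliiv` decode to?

silly

Treating letters as 0–25, the rule is x ↦ 25x + 19 (mod 26).
Undoing it on bliiv: b(1)→25·(1−19)≡18=s; l(11)→25·(11−19)≡8=i; i(8)→25·(8−19)≡11=l; i(8)→25·(8−19)≡11=l; v(21)→25·(21−19)≡24=y (all mod 26).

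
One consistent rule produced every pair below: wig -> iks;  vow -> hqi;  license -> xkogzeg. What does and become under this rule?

czp

The shift depends on letter class: consonant w→i is +12, but vowel i→k is +2. Two shifts are in play — +2 for a/e/i/o/u, +12 for every other letter.
Applying it to and: a(vowel)+2=c, n(cons)+12=z, d(cons)+12=p.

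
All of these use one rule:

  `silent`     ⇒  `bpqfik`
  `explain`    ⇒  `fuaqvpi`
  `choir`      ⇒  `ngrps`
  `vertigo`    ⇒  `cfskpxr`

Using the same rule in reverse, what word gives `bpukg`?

s(18)→b(1) and i(8)→p(15) fit y≡9x+21 (mod 26); the inverse of 9 mod 26 is 3. Each letter's alphabet position (a=0..z=25) is mapped through 9·x+21 mod 26 — an affine cipher.
Reversing it on bpukg: b(1)→3·(1−21)≡18=s; p(15)→3·(15−21)≡8=i; u(20)→3·(20−21)≡23=x; k(10)→3·(10−21)≡19=t; g(6)→3·(6−21)≡7=h (all mod 26).

sixth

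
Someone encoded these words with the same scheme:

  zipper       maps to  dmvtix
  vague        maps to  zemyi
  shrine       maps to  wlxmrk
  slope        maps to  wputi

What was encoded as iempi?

It's a Vigenère-style cipher with numeric key [4,4,6]: position i shifts by key[i mod 3].
Reversing it on iempi: i−4=e, e−4=a, m−6=g, p−4=l, i−4=e.

eagle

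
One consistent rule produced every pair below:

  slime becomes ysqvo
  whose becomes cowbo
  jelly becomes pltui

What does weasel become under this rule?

In slime: s→y is +6, l→s is +7, i→q is +8, m→v is +9 — the shift increases by 1 each position. Letter i (0-indexed) is shifted by i+6, so successive shifts are 6, 7, 8, ….
For weasel: w+6=c, e+7=l, a+8=i, s+9=b, e+10=o, l+11=w.

clibow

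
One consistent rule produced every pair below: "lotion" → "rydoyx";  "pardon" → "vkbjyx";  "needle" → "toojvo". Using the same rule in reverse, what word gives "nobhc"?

Shifts by position in lotion: pos 0: l→r (+6), pos 1: o→y (+10), pos 2: t→d (+10), pos 3: i→o (+6), pos 4: o→y (+10), pos 5: n→x (+10) — repeating every 3. A repeating key of period 3 is used — shifts +6, +10, +10 over and over.
Undoing it on nobhc: n−6=h, o−10=e, b−10=r, h−6=b, c−10=s.

herbs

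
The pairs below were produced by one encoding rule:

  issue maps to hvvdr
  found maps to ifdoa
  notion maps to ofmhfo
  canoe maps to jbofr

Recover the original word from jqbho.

chain

i(8)→h(7) and s(18)→v(21) fit y≡17x+1 (mod 26); the inverse of 17 mod 26 is 23. Treating letters as 0–25, the rule is x ↦ 17x + 1 (mod 26).
Reversing it on jqbho: j(9)→23·(9−1)≡2=c; q(16)→23·(16−1)≡7=h; b(1)→23·(1−1)≡0=a; h(7)→23·(7−1)≡8=i; o(14)→23·(14−1)≡13=n (all mod 26).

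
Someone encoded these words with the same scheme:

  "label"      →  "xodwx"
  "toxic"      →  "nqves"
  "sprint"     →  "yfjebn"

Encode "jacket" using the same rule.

tosiwn

l(11)→x(23) and a(0)→o(14) fit y≡15x+14 (mod 26); the inverse of 15 mod 26 is 7. This is an affine cipher: with a=0,…,z=25, each position x becomes (15x+14) mod 26.
Applying it to jacket: j(9)→15·9+14≡19=t; a(0)→15·0+14≡14=o; c(2)→15·2+14≡18=s; k(10)→15·10+14≡8=i; e(4)→15·4+14≡22=w; t(19)→15·19+14≡13=n (all mod 26).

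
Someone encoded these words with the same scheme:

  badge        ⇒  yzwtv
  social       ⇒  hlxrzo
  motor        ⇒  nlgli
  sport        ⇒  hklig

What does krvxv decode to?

piece

b(1)→y(24) and a(0)→z(25) fit y≡25x+25 (mod 26); the inverse of 25 mod 26 is 25. This is an affine cipher: with a=0,…,z=25, each position x becomes (25x+25) mod 26.
Reversing it on krvxv: k(10)→25·(10−25)≡15=p; r(17)→25·(17−25)≡8=i; v(21)→25·(21−25)≡4=e; x(23)→25·(23−25)≡2=c; v(21)→25·(21−25)≡4=e (all mod 26).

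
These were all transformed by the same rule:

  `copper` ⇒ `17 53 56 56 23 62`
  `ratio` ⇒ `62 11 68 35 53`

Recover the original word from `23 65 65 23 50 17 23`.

The formula is n = 3×(alphabet index, a=1) + 8.
Reversing it on 23 65 65 23 50 17 23: 23→(23−8)÷3=5=e, 65→(65−8)÷3=19=s, 65→(65−8)÷3=19=s, 23→(23−8)÷3=5=e, 50→(50−8)÷3=14=n, 17→(17−8)÷3=3=c, 23→(23−8)÷3=5=e.

essence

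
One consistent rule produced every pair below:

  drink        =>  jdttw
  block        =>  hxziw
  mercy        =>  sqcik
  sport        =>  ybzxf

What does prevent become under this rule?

Shifts by position in drink: pos 0: d→j (+6), pos 1: r→d (+12), pos 2: i→t (+11), pos 3: n→t (+6), pos 4: k→w (+12) — repeating every 3. The shifts repeat in a cycle of length 3: positions 0,1,… shift by +6, +12, +11, then the pattern repeats.
On prevent: p+6=v, r+12=d, e+11=p, v+6=b, e+12=q, n+11=y, t+6=z.

vdpbqyz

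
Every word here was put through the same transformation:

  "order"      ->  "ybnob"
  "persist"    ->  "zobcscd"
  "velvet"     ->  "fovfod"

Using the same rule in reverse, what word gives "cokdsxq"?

Compare letters: o→y is +10, r→b is +10, d→n is +10 — a constant shift. Each letter is shifted forward by 10 in the alphabet (a Caesar shift of +10).
Decoding cokdsxq: c−10=s, o−10=e, k−10=a, d−10=t, s−10=i, x−10=n, q−10=g.

seating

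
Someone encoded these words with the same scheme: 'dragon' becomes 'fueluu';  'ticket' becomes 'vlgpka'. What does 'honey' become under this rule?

Each letter shifts forward by (position + 2), i.e. 2, 3, 4, … — the shift grows by one for each successive letter.
For honey: h+2=j, o+3=r, n+4=r, e+5=j, y+6=e.

jrrje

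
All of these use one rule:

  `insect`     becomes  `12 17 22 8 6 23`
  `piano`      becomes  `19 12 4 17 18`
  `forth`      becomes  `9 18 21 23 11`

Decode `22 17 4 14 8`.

snake

i is letter #9 and maps to 12: an offset of 3. Letters become their 1-based position plus 3 (so a→4, b→5, …).
Reversing it on 22 17 4 14 8: 22→(22−3)÷1=19=s, 17→(17−3)÷1=14=n, 4→(4−3)÷1=1=a, 14→(14−3)÷1=11=k, 8→(8−3)÷1=5=e.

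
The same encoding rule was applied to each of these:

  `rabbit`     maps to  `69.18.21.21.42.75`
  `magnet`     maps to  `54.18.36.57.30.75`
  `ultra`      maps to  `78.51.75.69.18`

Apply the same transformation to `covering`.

With a=1..z=26, the number is 3·pos + 15.
Applying it to covering: c=3→24, o=15→60, v=22→81, e=5→30, r=18→69, i=9→42, n=14→57, g=7→36.

24.60.81.30.69.42.57.36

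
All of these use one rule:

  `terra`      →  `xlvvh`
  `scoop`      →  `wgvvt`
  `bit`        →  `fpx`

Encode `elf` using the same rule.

Vowels shift forward by 7 and consonants shift forward by 4.
Applying it to elf: e(vowel)+7=l, l(cons)+4=p, f(cons)+4=j.

lpj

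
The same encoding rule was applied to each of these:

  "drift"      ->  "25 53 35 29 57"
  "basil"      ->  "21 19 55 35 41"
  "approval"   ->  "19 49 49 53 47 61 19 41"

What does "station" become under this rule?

55 57 19 57 35 47 45

d(#4)→25 and r(#18)→53: differences scale by 2, so n = 2·pos + 17. The formula is n = 2×(alphabet index, a=1) + 17.
For station: s=19→55, t=20→57, a=1→19, t=20→57, i=9→35, o=15→47, n=14→45.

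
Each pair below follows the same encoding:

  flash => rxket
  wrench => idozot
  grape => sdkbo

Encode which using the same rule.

itsot

Two shifts are in play — +10 for a/e/i/o/u, +12 for every other letter.
On which: w(cons)+12=i, h(cons)+12=t, i(vowel)+10=s, c(cons)+12=o, h(cons)+12=t.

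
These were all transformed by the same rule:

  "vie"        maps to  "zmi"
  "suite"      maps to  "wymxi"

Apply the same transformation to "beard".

Each letter is shifted forward by 4 in the alphabet (a Caesar shift of +4).
Applying it to beard: b+4=f, e+4=i, a+4=e, r+4=v, d+4=h.

fievh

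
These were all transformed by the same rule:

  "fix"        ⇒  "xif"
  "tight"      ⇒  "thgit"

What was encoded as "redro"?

order

The word is simply reversed.
Undoing it on redro: then reverse → order.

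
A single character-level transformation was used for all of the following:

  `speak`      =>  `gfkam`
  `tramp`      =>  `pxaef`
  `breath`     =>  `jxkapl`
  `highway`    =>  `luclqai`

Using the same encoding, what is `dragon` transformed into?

s(18)→g(6) and p(15)→f(5) fit y≡9x+0 (mod 26); the inverse of 9 mod 26 is 3. This is an affine cipher: with a=0,…,z=25, each position x becomes (9x+0) mod 26.
On dragon: d(3)→9·3+0≡1=b; r(17)→9·17+0≡23=x; a(0)→9·0+0≡0=a; g(6)→9·6+0≡2=c; o(14)→9·14+0≡22=w; n(13)→9·13+0≡13=n (all mod 26).

bxacwn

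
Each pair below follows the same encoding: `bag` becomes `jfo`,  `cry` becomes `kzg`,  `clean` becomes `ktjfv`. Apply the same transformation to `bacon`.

jfktv

The shift depends on letter class: consonant b→j is +8, but vowel a→f is +5. The rule splits by letter class: vowels +5, consonants +8.
On bacon: b(cons)+8=j, a(vowel)+5=f, c(cons)+8=k, o(vowel)+5=t, n(cons)+8=v.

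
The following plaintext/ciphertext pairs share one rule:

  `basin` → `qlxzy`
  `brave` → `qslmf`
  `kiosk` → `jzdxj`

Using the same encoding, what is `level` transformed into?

ofmfo

b(1)→q(16) and a(0)→l(11) fit y≡5x+11 (mod 26); the inverse of 5 mod 26 is 21. Each letter's alphabet position (a=0..z=25) is mapped through 5·x+11 mod 26 — an affine cipher.
On level: l(11)→5·11+11≡14=o; e(4)→5·4+11≡5=f; v(21)→5·21+11≡12=m; e(4)→5·4+11≡5=f; l(11)→5·11+11≡14=o (all mod 26).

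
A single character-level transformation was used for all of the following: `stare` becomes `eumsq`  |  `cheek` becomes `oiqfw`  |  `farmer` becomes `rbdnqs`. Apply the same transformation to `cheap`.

oiqbb

A repeating key of period 2 is used — shifts +12, +1 over and over.
On cheap: c+12=o, h+1=i, e+12=q, a+1=b, p+12=b.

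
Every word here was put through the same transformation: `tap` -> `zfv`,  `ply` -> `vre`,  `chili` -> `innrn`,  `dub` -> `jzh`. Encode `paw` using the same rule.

The rule splits by letter class: vowels +5, consonants +6.
For paw: p(cons)+6=v, a(vowel)+5=f, w(cons)+6=c.

vfc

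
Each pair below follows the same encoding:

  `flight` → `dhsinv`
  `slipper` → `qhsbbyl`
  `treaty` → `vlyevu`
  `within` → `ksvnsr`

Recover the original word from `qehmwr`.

salmon

f(5)→d(3) and l(11)→h(7) fit y≡5x+4 (mod 26); the inverse of 5 mod 26 is 21. This is an affine cipher: with a=0,…,z=25, each position x becomes (5x+4) mod 26.
Reversing it on qehmwr: q(16)→21·(16−4)≡18=s; e(4)→21·(4−4)≡0=a; h(7)→21·(7−4)≡11=l; m(12)→21·(12−4)≡12=m; w(22)→21·(22−4)≡14=o; r(17)→21·(17−4)≡13=n (all mod 26).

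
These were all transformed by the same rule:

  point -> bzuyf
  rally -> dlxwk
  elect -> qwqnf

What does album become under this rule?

A repeating key of period 2 is used — shifts +12, +11 over and over.
For album: a+12=m, l+11=w, b+12=n, u+11=f, m+12=y.

mwnfy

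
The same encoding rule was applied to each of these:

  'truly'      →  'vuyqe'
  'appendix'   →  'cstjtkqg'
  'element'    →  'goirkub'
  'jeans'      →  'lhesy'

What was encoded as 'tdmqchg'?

railway

In truly: t→v is +2, r→u is +3, u→y is +4, l→q is +5 — the shift increases by 1 each position. Letter i (0-indexed) is shifted by i+2, so successive shifts are 2, 3, 4, ….
Reversing it on tdmqchg: t−2=r, d−3=a, m−4=i, q−5=l, c−6=w, h−7=a, g−8=y.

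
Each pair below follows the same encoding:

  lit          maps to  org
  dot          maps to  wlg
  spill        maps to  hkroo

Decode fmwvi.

under

Each letter is replaced by its mirror in the alphabet: a↔z, b↔y, c↔x, and so on (the Atbash cipher).
Undoing it on fmwvi: f↔u, m↔n, w↔d, v↔e, i↔r.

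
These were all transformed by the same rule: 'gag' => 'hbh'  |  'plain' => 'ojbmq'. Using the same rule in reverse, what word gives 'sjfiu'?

Two steps: reverse the string, then apply a Caesar shift of +1.
Undoing it on sjfiu: shift back: s−1=r, j−1=i, f−1=e, i−1=h, u−1=t → rieht; then reverse → their.

their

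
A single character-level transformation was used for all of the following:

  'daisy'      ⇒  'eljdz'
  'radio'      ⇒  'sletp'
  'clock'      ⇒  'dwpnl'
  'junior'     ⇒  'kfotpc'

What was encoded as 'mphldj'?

A repeating key of period 2 is used — shifts +1, +11 over and over.
Undoing it on mphldj: m−1=l, p−11=e, h−1=g, l−11=a, d−1=c, j−11=y.

legacy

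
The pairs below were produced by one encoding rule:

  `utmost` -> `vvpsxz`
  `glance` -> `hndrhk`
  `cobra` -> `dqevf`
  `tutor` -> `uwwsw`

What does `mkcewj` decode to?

lizard

In utmost: u→v is +1, t→v is +2, m→p is +3, o→s is +4 — the shift increases by 1 each position. The shift increases by 1 at each position, starting from +1: 1, 2, 3, ….
Undoing it on mkcewj: m−1=l, k−2=i, c−3=z, e−4=a, w−5=r, j−6=d.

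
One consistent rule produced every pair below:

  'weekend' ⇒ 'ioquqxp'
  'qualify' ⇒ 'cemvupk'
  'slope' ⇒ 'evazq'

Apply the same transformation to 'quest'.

Shifts by position in weekend: pos 0: w→i (+12), pos 1: e→o (+10), pos 2: e→q (+12), pos 3: k→u (+10) — repeating every 2. The shifts repeat in a cycle of length 2: positions 0,1,… shift by +12, +10, then the pattern repeats.
Applying it to quest: q+12=c, u+10=e, e+12=q, s+10=c, t+12=f.

ceqcf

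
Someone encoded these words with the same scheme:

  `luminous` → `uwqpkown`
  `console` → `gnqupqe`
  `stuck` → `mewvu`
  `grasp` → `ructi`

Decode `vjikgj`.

height

The output letters match the input read backwards, each shifted +2: luminous reversed is suonimul. The word is reversed, then every letter is shifted forward by 2.
Decoding vjikgj: shift back: v−2=t, j−2=h, i−2=g, k−2=i, g−2=e, j−2=h → thgieh; then reverse → height.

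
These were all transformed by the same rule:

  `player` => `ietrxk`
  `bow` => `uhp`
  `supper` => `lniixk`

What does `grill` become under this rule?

Compare letters: p→i is +19, l→e is +19, a→t is +19 — a constant shift. Each letter is shifted forward by 19 in the alphabet (a Caesar shift of +19).
Applying it to grill: g+19=z, r+19=k, i+19=b, l+19=e, l+19=e.

zkbee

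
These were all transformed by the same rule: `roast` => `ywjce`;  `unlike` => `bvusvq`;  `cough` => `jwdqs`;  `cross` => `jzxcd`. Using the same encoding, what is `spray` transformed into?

zxakj

In roast: r→y is +7, o→w is +8, a→j is +9, s→c is +10 — the shift increases by 1 each position. Each letter shifts forward by (position + 7), i.e. 7, 8, 9, … — the shift grows by one for each successive letter.
On spray: s+7=z, p+8=x, r+9=a, a+10=k, y+11=j.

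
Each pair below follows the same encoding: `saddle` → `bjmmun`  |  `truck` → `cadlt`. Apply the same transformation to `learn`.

unjaw

Compare letters: s→b is +9, a→j is +9, d→m is +9 — a constant shift. It's a constant shift of +9 (ROT9).
For learn: l+9=u, e+9=n, a+9=j, r+9=a, n+9=w.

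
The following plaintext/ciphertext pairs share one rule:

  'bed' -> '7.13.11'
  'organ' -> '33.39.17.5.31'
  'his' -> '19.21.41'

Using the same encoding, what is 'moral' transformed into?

Each letter becomes 2×(its alphabet position, a=1..z=26) + 3.
Applying it to moral: m=13→29, o=15→33, r=18→39, a=1→5, l=12→27.

29.33.39.5.27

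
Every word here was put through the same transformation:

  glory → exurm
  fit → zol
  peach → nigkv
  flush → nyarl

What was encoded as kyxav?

Read the word backwards and shift each letter +6.
Undoing it on kyxav: shift back: k−6=e, y−6=s, x−6=r, a−6=u, v−6=p → esrup; then reverse → purse.

purse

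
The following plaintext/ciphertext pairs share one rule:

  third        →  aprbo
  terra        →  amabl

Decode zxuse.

Letter i (0-indexed) is shifted by i+7, so successive shifts are 7, 8, 9, ….
Reversing it on zxuse: z−7=s, x−8=p, u−9=l, s−10=i, e−11=t.

split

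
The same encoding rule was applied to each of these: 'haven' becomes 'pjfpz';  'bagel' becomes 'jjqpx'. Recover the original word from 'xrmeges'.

In haven: h→p is +8, a→j is +9, v→f is +10, e→p is +11 — the shift increases by 1 each position. Letter i (0-indexed) is shifted by i+8, so successive shifts are 8, 9, 10, ….
Reversing it on xrmeges: x−8=p, r−9=i, m−10=c, e−11=t, g−12=u, e−13=r, s−14=e.

picture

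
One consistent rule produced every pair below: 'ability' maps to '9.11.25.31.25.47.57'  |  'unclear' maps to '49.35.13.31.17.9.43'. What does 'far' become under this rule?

19.9.43

Each letter becomes 2×(its alphabet position, a=1..z=26) + 7.
For far: f=6→19, a=1→9, r=18→43.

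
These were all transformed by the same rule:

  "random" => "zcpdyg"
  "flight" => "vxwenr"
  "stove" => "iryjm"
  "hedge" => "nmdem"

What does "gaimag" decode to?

r(17)→z(25) and a(0)→c(2) fit y≡9x+2 (mod 26); the inverse of 9 mod 26 is 3. Treating letters as 0–25, the rule is x ↦ 9x + 2 (mod 26).
Decoding gaimag: g(6)→3·(6−2)≡12=m; a(0)→3·(0−2)≡20=u; i(8)→3·(8−2)≡18=s; m(12)→3·(12−2)≡4=e; a(0)→3·(0−2)≡20=u; g(6)→3·(6−2)≡12=m (all mod 26).

museum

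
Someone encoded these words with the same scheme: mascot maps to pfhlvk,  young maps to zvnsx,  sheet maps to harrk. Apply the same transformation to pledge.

m(12)→p(15) and a(0)→f(5) fit y≡3x+5 (mod 26); the inverse of 3 mod 26 is 9. Treating letters as 0–25, the rule is x ↦ 3x + 5 (mod 26).
On pledge: p(15)→3·15+5≡24=y; l(11)→3·11+5≡12=m; e(4)→3·4+5≡17=r; d(3)→3·3+5≡14=o; g(6)→3·6+5≡23=x; e(4)→3·4+5≡17=r (all mod 26).

ymroxr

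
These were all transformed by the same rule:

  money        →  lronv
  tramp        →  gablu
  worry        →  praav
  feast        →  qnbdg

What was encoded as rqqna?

m(12)→l(11) and o(14)→r(17) fit y≡3x+1 (mod 26); the inverse of 3 mod 26 is 9. Each letter's alphabet position (a=0..z=25) is mapped through 3·x+1 mod 26 — an affine cipher.
Undoing it on rqqna: r(17)→9·(17−1)≡14=o; q(16)→9·(16−1)≡5=f; q(16)→9·(16−1)≡5=f; n(13)→9·(13−1)≡4=e; a(0)→9·(0−1)≡17=r (all mod 26).

offer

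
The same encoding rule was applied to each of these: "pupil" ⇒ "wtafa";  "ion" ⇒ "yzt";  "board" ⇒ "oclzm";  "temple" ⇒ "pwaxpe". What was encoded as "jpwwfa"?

pulley

The output letters match the input read backwards, each shifted +11: pupil reversed is lipup. The word is reversed, then every letter is shifted forward by 11.
Undoing it on jpwwfa: shift back: j−11=y, p−11=e, w−11=l, w−11=l, f−11=u, a−11=p → yellup; then reverse → pulley.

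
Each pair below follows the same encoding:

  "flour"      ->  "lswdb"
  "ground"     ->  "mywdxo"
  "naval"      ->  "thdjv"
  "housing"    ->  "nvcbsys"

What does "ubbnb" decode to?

In flour: f→l is +6, l→s is +7, o→w is +8, u→d is +9 — the shift increases by 1 each position. The shift increases by 1 at each position, starting from +6: 6, 7, 8, ….
Undoing it on ubbnb: u−6=o, b−7=u, b−8=t, n−9=e, b−10=r.

outer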